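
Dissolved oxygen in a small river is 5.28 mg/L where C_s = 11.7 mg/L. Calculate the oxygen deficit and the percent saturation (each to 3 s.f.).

D ≈ 6.42 mg/L; 45.1 % saturation

D = C_s − C = 11.7 − 5.28 = 6.42 mg/L.
% saturation = 5.28/11.7 × 100 = 45.1 %.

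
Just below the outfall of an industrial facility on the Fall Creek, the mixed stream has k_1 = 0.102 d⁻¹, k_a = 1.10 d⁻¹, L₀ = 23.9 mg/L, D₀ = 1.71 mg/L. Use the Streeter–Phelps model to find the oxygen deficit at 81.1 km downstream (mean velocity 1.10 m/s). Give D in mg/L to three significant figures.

Travel time t = x/v = 81.1 km / (1.10 m/s) = 81100 m / 1.10 m/s = 73730 s = 0.8533 d.
k_1 L₀/(k_a−k_1) = 0.102×23.9/(1.10−0.102) = 2.438/0.9980 = 2.443 mg/L.
e^(−k_1 t) = e^(−0.102×0.8533) = 0.9166; e^(−k_a t) = e^(−1.10×0.8533) = 0.3912.
D = 2.443 × (0.9166 − 0.3912) + 1.71 × 0.3912 = 1.284 + 0.6689 = 1.952 mg/L.

D ≈ 1.95 mg/L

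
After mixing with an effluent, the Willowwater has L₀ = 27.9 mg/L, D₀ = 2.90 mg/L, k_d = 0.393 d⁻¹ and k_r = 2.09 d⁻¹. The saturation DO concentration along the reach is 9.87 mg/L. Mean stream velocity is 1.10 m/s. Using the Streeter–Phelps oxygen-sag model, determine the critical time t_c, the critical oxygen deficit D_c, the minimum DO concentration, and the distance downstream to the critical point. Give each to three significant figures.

t_c = [1/(k_r−k_d)] ln[(k_r/k_d)(1 − D₀(k_r−k_d)/(k_d L₀))]
= [1/(2.09−0.393)] ln[(2.09/0.393)(1 − 2.90×1.697/(0.393×27.9))]
= (1/1.697) ln[5.318 × 0.5512] = 0.5893 × ln(2.931) = 0.5893 × 1.075 = 0.6337 d.
L(t_c) = L₀ e^(−k_d t_c) = 27.9 × 0.7795 = 21.75 mg/L, and at the critical point k_r D_c = k_d L, so D_c = (0.393/2.09) × 21.75 = 4.090 mg/L.
Minimum DO = C_s − D_c = 9.87 − 4.090 = 5.780 mg/L.
x_c = v t_c = 1.10 m/s × 0.6337 d × 86400 s/d = 60230 m ≈ 60.2 km.

t_c ≈ 0.634 d; D_c ≈ 4.09 mg/L; min DO ≈ 5.78 mg/L; x_c ≈ 60.2 km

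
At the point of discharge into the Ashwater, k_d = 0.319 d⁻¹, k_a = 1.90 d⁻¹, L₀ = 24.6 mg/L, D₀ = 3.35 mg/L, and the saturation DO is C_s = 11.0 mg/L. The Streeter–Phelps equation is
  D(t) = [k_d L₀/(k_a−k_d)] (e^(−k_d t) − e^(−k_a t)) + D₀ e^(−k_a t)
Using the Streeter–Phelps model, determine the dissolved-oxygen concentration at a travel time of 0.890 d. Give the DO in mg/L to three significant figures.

DO ≈ 7.56 mg/L

k_d L₀/(k_a−k_d) = 0.319×24.6/(1.90−0.319) = 7.847/1.581 = 4.964 mg/L.
e^(−k_d t) = e^(−0.319×0.8900) = 0.7528; e^(−k_a t) = e^(−1.90×0.8900) = 0.1843.
D = 4.964 × (0.7528 − 0.1843) + 3.35 × 0.1843 = 2.822 + 0.6175 = 3.439 mg/L.
DO = C_s − D = 11.0 − 3.439 = 7.561 mg/L.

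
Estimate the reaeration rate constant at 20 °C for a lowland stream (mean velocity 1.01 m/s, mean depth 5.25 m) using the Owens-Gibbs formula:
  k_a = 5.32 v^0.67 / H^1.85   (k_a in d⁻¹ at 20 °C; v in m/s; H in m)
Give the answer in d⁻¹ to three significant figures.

k_a = 5.32 × 1.01^0.67 / 5.25^1.85 = 5.32 × 1.007 / 21.49 = 0.2492 d⁻¹.

k_a ≈ 0.249 d⁻¹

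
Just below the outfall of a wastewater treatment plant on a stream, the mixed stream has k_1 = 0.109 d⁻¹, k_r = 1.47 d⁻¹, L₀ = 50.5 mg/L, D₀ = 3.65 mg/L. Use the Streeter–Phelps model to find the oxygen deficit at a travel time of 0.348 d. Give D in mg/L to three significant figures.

D ≈ 3.66 mg/L

k_1 L₀/(k_r−k_1) = 0.109×50.5/(1.47−0.109) = 5.505/1.361 = 4.044 mg/L.
e^(−k_1 t) = e^(−0.109×0.3480) = 0.9628; e^(−k_r t) = e^(−1.47×0.3480) = 0.5996.
D = 4.044 × (0.9628 − 0.5996) + 3.65 × 0.5996 = 1.469 + 2.188 = 3.657 mg/L.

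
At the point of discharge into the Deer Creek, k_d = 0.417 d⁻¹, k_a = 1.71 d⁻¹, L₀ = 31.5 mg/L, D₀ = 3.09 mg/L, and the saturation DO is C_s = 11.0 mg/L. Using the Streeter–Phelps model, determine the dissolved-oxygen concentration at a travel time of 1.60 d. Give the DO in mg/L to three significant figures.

DO ≈ 6.25 mg/L

k_d L₀/(k_a−k_d) = 0.417×31.5/(1.71−0.417) = 13.14/1.293 = 10.16 mg/L.
e^(−k_d t) = e^(−0.417×1.600) = 0.5131; e^(−k_a t) = e^(−1.71×1.600) = 0.06483.
D = 10.16 × (0.5131 − 0.06483) + 3.09 × 0.06483 = 4.554 + 0.2003 = 4.755 mg/L.
DO = C_s − D = 11.0 − 4.755 = 6.245 mg/L.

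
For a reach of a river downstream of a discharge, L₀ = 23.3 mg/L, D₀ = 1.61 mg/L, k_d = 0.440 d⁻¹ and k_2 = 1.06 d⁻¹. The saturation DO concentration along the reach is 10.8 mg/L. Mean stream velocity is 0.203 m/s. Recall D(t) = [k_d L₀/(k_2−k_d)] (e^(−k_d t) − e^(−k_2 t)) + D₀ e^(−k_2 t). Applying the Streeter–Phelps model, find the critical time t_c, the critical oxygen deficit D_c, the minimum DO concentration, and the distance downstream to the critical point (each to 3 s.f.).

t_c ≈ 1.25 d; D_c ≈ 5.57 mg/L; min DO ≈ 5.23 mg/L; x_c ≈ 22.0 km

At the critical point dD/dt = 0, so k_d L₀ e^(−k_d t) = k_2 D. Substituting D(t) from the Streeter–Phelps equation and solving for t gives
t_c = ln[(k_2/k_d)(1 − D₀(k_2−k_d)/(k_d L₀))] / (k_2−k_d).
Here k_2−k_d = 0.6200 d⁻¹ and 1 − D₀(k_2−k_d)/(k_d L₀) = 1 − 1.61×0.6200/(0.440×23.3) = 0.9026, so
t_c = ln(2.409 × 0.9026) / 0.6200 = 0.7768 / 0.6200 = 1.253 d.
D_c = (k_d/k_2) L₀ e^(−k_d t_c) = (0.440/1.06) × 23.3 × e^(−0.440×1.253) = 0.4151 × 23.3 × 0.5762 = 5.573 mg/L.
Minimum DO = C_s − D_c = 10.8 − 5.573 = 5.227 mg/L.
x_c = v t_c = 0.203 m/s × 1.253 d × 86400 s/d = 21980 m ≈ 22.0 km.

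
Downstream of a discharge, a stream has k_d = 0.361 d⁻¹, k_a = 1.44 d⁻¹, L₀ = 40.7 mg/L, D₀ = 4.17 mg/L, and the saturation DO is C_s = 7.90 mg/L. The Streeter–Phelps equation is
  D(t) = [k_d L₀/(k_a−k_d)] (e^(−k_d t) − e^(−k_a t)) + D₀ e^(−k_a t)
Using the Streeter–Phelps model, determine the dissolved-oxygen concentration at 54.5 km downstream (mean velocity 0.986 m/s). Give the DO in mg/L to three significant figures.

Travel time t = x/v = 54.5 km / (0.986 m/s) = 54500 m / 0.986 m/s = 55270 s = 0.6397 d.
k_d L₀/(k_a−k_d) = 0.361×40.7/(1.44−0.361) = 14.69/1.079 = 13.62 mg/L.
e^(−k_d t) = e^(−0.361×0.6397) = 0.7938; e^(−k_a t) = e^(−1.44×0.6397) = 0.3980.
D = 13.62 × (0.7938 − 0.3980) + 4.17 × 0.3980 = 5.389 + 1.660 = 7.049 mg/L.
DO = C_s − D = 7.90 − 7.049 = 0.8513 mg/L.

DO ≈ 0.851 mg/L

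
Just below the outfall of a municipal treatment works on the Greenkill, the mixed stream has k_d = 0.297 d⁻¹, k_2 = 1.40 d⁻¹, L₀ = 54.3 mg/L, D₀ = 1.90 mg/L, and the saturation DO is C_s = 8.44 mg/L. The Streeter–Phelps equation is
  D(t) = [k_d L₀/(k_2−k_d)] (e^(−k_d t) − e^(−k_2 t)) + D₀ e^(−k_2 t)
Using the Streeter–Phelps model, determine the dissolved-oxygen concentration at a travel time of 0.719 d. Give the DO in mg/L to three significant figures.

k_d L₀/(k_2−k_d) = 0.297×54.3/(1.40−0.297) = 16.13/1.103 = 14.62 mg/L.
e^(−k_d t) = e^(−0.297×0.7190) = 0.8077; e^(−k_2 t) = e^(−1.40×0.7190) = 0.3655.
D = 14.62 × (0.8077 − 0.3655) + 1.90 × 0.3655 = 6.466 + 0.6944 = 7.161 mg/L.
DO = C_s − D = 8.44 − 7.161 = 1.279 mg/L.

DO ≈ 1.28 mg/L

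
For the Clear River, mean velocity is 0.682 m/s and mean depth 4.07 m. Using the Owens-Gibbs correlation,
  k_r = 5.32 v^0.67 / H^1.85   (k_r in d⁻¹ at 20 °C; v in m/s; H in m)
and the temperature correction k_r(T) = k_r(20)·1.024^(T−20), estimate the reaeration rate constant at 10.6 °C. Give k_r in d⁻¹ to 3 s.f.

k_r ≈ 0.245 d⁻¹

k_r(20) = 5.32 × 0.682^0.67 / 4.07^1.85 = 5.32 × 0.7738 / 13.42 = 0.3068 d⁻¹.
k_r(10.6) = 0.3068 × 1.024^(10.6−20) = 0.3068 × 0.8002 = 0.2455 d⁻¹.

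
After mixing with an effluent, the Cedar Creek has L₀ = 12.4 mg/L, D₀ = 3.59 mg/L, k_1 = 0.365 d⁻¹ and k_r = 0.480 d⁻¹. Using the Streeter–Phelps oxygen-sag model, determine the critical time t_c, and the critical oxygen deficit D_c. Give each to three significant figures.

With k_r/k_1 = 1.315 and 1 − D₀(k_r−k_1)/(k_1 L₀) = 0.9088,
t_c = ln(1.315 × 0.9088) / (0.480 − 0.365) = ln(1.195) / 0.1150 = 0.1782/0.1150 = 1.550 d.
D_c = (k_1/k_r) L₀ e^(−k_1 t_c) = (0.365/0.480) × 12.4 × e^(−0.365×1.550) = 0.7604 × 12.4 × 0.5680 = 5.355 mg/L.

t_c ≈ 1.55 d; D_c ≈ 5.36 mg/L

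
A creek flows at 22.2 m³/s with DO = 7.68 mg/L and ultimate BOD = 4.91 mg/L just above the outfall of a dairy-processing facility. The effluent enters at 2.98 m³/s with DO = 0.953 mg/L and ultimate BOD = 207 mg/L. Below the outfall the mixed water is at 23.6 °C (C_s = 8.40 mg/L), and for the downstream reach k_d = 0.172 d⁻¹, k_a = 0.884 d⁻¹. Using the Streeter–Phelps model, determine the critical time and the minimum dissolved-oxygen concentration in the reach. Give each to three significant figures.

Mixed DO = (22.2×7.68 + 2.98×0.953)/(22.2+2.98) = 173.3/25.18 = 6.884 mg/L.
Mixed L₀ = (22.2×4.91 + 2.98×207)/(25.18) = 725.9/25.18 = 28.83 mg/L.
Initial deficit D₀ = C_s − DO₀ = 8.40 − 6.884 = 1.516 mg/L.
t_c = (1/0.7120) ln[(0.884/0.172)(1 − 1.516×0.7120/(0.172×28.83))] = 1.404 × ln(4.021) = 1.954 d.
D_c = (0.172/0.884) × 28.83 × e^(−0.172×1.954) = 0.1946 × 28.83 × 0.7145 = 4.008 mg/L.
Minimum DO = 8.40 − 4.008 = 4.392 mg/L.

t_c ≈ 1.95 d; minimum DO ≈ 4.39 mg/L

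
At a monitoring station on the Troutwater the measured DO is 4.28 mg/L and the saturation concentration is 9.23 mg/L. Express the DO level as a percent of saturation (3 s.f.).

% saturation = C/C_s × 100 = 4.28/9.23 × 100 = 46.4 %.

46.4 % saturation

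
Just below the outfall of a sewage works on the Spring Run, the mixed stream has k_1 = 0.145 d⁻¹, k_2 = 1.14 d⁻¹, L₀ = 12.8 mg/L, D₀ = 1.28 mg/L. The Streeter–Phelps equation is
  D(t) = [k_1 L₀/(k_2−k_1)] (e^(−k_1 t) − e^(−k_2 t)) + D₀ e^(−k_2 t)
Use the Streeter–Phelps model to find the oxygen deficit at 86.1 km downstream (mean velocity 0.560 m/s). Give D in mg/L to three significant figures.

Travel time t = x/v = 86.1 km / (0.560 m/s) = 86100 m / 0.560 m/s = 153700 s = 1.780 d.
k_1 L₀/(k_2−k_1) = 0.145×12.8/(1.14−0.145) = 1.856/0.9950 = 1.865 mg/L.
e^(−k_1 t) = e^(−0.145×1.780) = 0.7726; e^(−k_2 t) = e^(−1.14×1.780) = 0.1315.
D = 1.865 × (0.7726 − 0.1315) + 1.28 × 0.1315 = 1.196 + 0.1683 = 1.364 mg/L.

D ≈ 1.36 mg/L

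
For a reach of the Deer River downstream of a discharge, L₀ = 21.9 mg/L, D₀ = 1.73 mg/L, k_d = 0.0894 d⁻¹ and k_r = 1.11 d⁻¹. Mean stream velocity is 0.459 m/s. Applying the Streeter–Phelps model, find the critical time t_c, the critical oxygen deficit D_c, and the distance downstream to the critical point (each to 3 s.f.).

With k_r/k_d = 12.42 and 1 − D₀(k_r−k_d)/(k_d L₀) = 0.09818,
t_c = ln(12.42 × 0.09818) / (1.11 − 0.0894) = ln(1.219) / 1.021 = 0.1980/1.021 = 0.1940 d.
D_c = (k_d/k_r) L₀ e^(−k_d t_c) = (0.0894/1.11) × 21.9 × e^(−0.0894×0.1940) = 0.08054 × 21.9 × 0.9828 = 1.734 mg/L.
x_c = v t_c = 0.459 m/s × 0.1940 d × 86400 s/d = 7695 m ≈ 7.70 km.

t_c ≈ 0.194 d; D_c ≈ 1.73 mg/L; x_c ≈ 7.70 km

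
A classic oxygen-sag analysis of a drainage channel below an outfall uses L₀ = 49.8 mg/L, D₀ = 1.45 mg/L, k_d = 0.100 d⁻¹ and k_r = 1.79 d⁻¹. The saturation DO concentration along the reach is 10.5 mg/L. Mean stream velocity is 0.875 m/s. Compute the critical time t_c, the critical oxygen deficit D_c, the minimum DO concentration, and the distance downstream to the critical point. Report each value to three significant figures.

t_c = [1/(k_r−k_d)] ln[(k_r/k_d)(1 − D₀(k_r−k_d)/(k_d L₀))]
= [1/(1.79−0.100)] ln[(1.79/0.100)(1 − 1.45×1.690/(0.100×49.8))]
= (1/1.690) ln[17.90 × 0.5079] = 0.5917 × ln(9.092) = 0.5917 × 2.207 = 1.306 d.
L(t_c) = L₀ e^(−k_d t_c) = 49.8 × 0.8776 = 43.70 mg/L, and at the critical point k_r D_c = k_d L, so D_c = (0.100/1.79) × 43.70 = 2.441 mg/L.
Minimum DO = C_s − D_c = 10.5 − 2.441 = 8.059 mg/L.
x_c = v t_c = 0.875 m/s × 1.306 d × 86400 s/d = 98740 m ≈ 98.7 km.

t_c ≈ 1.31 d; D_c ≈ 2.44 mg/L; min DO ≈ 8.06 mg/L; x_c ≈ 98.7 km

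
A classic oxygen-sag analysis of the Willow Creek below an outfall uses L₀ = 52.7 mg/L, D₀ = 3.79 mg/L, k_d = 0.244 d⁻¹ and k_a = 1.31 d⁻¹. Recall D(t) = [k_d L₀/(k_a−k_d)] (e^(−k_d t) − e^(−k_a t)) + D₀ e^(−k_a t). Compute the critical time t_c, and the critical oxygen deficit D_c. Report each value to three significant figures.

With k_a/k_d = 5.369 and 1 − D₀(k_a−k_d)/(k_d L₀) = 0.6858,
t_c = ln(5.369 × 0.6858) / (1.31 − 0.244) = ln(3.682) / 1.066 = 1.303/1.066 = 1.223 d.
D_c = (k_d/k_a) L₀ e^(−k_d t_c) = (0.244/1.31) × 52.7 × e^(−0.244×1.223) = 0.1863 × 52.7 × 0.7420 = 7.284 mg/L.

t_c ≈ 1.22 d; D_c ≈ 7.28 mg/L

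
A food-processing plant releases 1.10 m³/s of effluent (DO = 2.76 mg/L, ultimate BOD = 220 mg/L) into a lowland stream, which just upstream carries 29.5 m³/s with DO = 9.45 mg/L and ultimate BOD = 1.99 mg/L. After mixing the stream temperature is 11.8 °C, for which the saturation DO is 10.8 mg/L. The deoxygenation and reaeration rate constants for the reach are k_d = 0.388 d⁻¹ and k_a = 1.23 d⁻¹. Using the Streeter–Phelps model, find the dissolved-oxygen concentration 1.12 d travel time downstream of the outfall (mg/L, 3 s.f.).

DO ≈ 8.61 mg/L

Mixed DO = (29.5×9.45 + 1.10×2.76)/(29.5+1.10) = 281.8/30.60 = 9.210 mg/L.
Mixed L₀ = (29.5×1.99 + 1.10×220)/(30.60) = 300.7/30.60 = 9.827 mg/L.
Initial deficit D₀ = C_s − DO₀ = 10.8 − 9.210 = 1.590 mg/L.
D(1.12) = [0.388×9.827/(1.23−0.388)](e^(−0.388×1.12) − e^(−1.23×1.12)) + 1.590 e^(−1.23×1.12)
= 4.528 × (0.6475 − 0.2522) + 1.590 × 0.2522 = 2.191 mg/L.
DO = 10.8 − 2.191 = 8.609 mg/L.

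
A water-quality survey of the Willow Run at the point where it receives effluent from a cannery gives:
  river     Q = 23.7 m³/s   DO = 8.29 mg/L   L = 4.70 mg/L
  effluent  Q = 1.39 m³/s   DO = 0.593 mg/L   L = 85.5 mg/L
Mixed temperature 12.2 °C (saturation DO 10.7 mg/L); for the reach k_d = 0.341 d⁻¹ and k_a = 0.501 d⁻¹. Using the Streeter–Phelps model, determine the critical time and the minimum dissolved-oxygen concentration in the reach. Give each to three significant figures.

t_c ≈ 1.43 d; minimum DO ≈ 6.86 mg/L

Mixed DO = (23.7×8.29 + 1.39×0.593)/(23.7+1.39) = 197.3/25.09 = 7.864 mg/L.
Mixed L₀ = (23.7×4.70 + 1.39×85.5)/(25.09) = 230.2/25.09 = 9.176 mg/L.
Initial deficit D₀ = C_s − DO₀ = 10.7 − 7.864 = 2.836 mg/L.
t_c = (1/0.1600) ln[(0.501/0.341)(1 − 2.836×0.1600/(0.341×9.176))] = 6.250 × ln(1.256) = 1.425 d.
D_c = (0.341/0.501) × 9.176 × e^(−0.341×1.425) = 0.6806 × 9.176 × 0.6151 = 3.842 mg/L.
Minimum DO = 10.7 − 3.842 = 6.858 mg/L.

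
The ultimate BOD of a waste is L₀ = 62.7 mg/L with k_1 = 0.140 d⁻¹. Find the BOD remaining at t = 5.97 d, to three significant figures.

L_t = L₀ e^(−k_1 t) = 62.7 × e^(−0.140×5.97) = 62.7 × 0.4335 = 27.18 mg/L.

L ≈ 27.2 mg/L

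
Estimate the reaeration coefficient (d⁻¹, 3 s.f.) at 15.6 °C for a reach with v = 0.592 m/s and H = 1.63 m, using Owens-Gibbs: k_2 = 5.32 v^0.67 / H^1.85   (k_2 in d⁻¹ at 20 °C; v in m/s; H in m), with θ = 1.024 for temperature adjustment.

k_2 ≈ 1.37 d⁻¹

k_2(20) = 5.32 × 0.592^0.67 / 1.63^1.85 = 5.32 × 0.7038 / 2.469 = 1.516 d⁻¹.
k_2(15.6) = 1.516 × 1.024^(15.6−20) = 1.516 × 0.9009 = 1.366 d⁻¹.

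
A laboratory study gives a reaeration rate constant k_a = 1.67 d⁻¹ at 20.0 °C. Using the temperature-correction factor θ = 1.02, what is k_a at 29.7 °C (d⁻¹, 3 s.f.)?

k_a ≈ 2.02 d⁻¹

k_a(T₂) = k_a(T₁) · θ^(T₂−T₁) = 1.67 × 1.02^(29.7−20.0)
= 1.67 × 1.02^9.70 = 1.67 × 1.212 = 2.024 d⁻¹.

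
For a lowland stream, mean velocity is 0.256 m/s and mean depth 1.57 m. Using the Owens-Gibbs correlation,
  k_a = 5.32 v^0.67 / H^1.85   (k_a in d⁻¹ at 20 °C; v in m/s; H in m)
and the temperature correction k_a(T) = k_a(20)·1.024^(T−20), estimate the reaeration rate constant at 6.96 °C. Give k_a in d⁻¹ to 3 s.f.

k_a(20) = 5.32 × 0.256^0.67 / 1.57^1.85 = 5.32 × 0.4013 / 2.304 = 0.9269 d⁻¹.
k_a(6.96) = 0.9269 × 1.024^(6.96−20) = 0.9269 × 0.7340 = 0.6803 d⁻¹.

k_a ≈ 0.680 d⁻¹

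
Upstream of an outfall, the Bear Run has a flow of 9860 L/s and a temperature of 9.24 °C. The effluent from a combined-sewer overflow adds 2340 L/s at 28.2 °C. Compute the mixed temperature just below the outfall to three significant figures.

12.9 °C

Flow-weighted mixing: C = (Q_r C_r + Q_w C_w)/(Q_r + Q_w)
= (9860×9.24 + 2340×28.2)/(9860 + 2340) = 157100/12200 = 12.88 °C.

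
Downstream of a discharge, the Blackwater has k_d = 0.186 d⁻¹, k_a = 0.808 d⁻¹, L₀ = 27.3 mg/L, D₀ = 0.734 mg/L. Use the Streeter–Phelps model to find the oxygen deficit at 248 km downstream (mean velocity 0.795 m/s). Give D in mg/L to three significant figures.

D ≈ 3.77 mg/L

Travel time t = x/v = 248 km / (0.795 m/s) = 248000 m / 0.795 m/s = 311900 s = 3.611 d.
k_d L₀/(k_a−k_d) = 0.186×27.3/(0.808−0.186) = 5.078/0.6220 = 8.164 mg/L.
e^(−k_d t) = e^(−0.186×3.611) = 0.5109; e^(−k_a t) = e^(−0.808×3.611) = 0.05408.
D = 8.164 × (0.5109 − 0.05408) + 0.734 × 0.05408 = 3.729 + 0.03969 = 3.769 mg/L.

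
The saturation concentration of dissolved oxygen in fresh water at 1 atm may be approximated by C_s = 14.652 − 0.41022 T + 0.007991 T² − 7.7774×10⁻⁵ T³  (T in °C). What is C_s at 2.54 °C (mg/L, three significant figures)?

C_s = 14.652 − 0.41022×2.54 + 0.007991×2.54² − 7.7774×10⁻⁵×2.54³ = 13.66 mg/L.

C_s ≈ 13.7 mg/L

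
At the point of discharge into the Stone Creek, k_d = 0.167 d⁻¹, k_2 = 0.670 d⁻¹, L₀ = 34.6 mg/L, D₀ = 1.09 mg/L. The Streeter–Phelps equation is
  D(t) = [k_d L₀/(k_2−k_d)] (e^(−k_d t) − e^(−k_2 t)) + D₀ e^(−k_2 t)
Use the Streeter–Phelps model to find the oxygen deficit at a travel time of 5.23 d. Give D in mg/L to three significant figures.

D ≈ 4.48 mg/L

k_d L₀/(k_2−k_d) = 0.167×34.6/(0.670−0.167) = 5.778/0.5030 = 11.49 mg/L.
e^(−k_d t) = e^(−0.167×5.230) = 0.4175; e^(−k_2 t) = e^(−0.670×5.230) = 0.03007.
D = 11.49 × (0.4175 − 0.03007) + 1.09 × 0.03007 = 4.451 + 0.03278 = 4.484 mg/L.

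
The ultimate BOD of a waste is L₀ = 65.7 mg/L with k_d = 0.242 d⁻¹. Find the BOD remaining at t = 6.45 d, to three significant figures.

L ≈ 13.8 mg/L

L_t = L₀ e^(−k_d t) = 65.7 × e^(−0.242×6.45) = 65.7 × 0.2099 = 13.79 mg/L.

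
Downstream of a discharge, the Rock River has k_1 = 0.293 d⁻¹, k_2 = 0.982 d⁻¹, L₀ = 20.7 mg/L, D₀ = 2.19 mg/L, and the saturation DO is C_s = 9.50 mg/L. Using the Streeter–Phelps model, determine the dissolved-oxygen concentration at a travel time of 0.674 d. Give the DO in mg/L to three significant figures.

DO ≈ 5.69 mg/L

k_1 L₀/(k_2−k_1) = 0.293×20.7/(0.982−0.293) = 6.065/0.6890 = 8.803 mg/L.
e^(−k_1 t) = e^(−0.293×0.6740) = 0.8208; e^(−k_2 t) = e^(−0.982×0.6740) = 0.5159.
D = 8.803 × (0.8208 − 0.5159) + 2.19 × 0.5159 = 2.684 + 1.130 = 3.814 mg/L.
DO = C_s − D = 9.50 − 3.814 = 5.686 mg/L.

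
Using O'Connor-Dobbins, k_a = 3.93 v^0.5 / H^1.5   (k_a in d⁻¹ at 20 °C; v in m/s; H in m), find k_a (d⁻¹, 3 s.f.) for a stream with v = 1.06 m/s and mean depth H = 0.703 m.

k_a = 3.93 × 1.06^0.5 / 0.703^1.5 = 3.93 × 1.030 / 0.5894 = 6.865 d⁻¹.

k_a ≈ 6.86 d⁻¹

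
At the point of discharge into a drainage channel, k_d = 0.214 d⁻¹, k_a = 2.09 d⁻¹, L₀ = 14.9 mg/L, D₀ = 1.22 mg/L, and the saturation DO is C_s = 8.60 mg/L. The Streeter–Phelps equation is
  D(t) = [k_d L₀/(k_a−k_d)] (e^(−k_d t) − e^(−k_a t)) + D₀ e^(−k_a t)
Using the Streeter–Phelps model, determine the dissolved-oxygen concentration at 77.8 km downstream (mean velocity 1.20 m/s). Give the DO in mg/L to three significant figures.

DO ≈ 7.25 mg/L

Travel time t = x/v = 77.8 km / (1.20 m/s) = 77800 m / 1.20 m/s = 64830 s = 0.7504 d.
k_d L₀/(k_a−k_d) = 0.214×14.9/(2.09−0.214) = 3.189/1.876 = 1.700 mg/L.
e^(−k_d t) = e^(−0.214×0.7504) = 0.8516; e^(−k_a t) = e^(−2.09×0.7504) = 0.2084.
D = 1.700 × (0.8516 − 0.2084) + 1.22 × 0.2084 = 1.093 + 0.2542 = 1.348 mg/L.
DO = C_s − D = 8.60 − 1.348 = 7.252 mg/L.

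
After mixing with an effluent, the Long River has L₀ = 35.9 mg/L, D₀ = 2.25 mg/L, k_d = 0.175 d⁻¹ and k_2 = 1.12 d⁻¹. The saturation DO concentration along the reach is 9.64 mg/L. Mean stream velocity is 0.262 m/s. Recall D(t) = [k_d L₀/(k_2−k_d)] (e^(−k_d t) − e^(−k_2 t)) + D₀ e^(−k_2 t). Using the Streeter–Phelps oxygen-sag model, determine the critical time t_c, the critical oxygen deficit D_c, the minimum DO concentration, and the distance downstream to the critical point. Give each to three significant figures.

With k_2/k_d = 6.400 and 1 − D₀(k_2−k_d)/(k_d L₀) = 0.6616,
t_c = ln(6.400 × 0.6616) / (1.12 − 0.175) = ln(4.234) / 0.9450 = 1.443/0.9450 = 1.527 d.
L(t_c) = L₀ e^(−k_d t_c) = 35.9 × 0.7655 = 27.48 mg/L, and at the critical point k_2 D_c = k_d L, so D_c = (0.175/1.12) × 27.48 = 4.294 mg/L.
Minimum DO = C_s − D_c = 9.64 − 4.294 = 5.346 mg/L.
x_c = v t_c = 0.262 m/s × 1.527 d × 86400 s/d = 34570 m ≈ 34.6 km.

t_c ≈ 1.53 d; D_c ≈ 4.29 mg/L; min DO ≈ 5.35 mg/L; x_c ≈ 34.6 km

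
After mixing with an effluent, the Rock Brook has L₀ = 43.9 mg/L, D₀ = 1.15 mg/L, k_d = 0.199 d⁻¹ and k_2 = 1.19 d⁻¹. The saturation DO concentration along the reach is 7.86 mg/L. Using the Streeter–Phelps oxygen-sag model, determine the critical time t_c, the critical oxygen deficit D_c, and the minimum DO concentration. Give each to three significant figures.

t_c ≈ 1.66 d; D_c ≈ 5.27 mg/L; min DO ≈ 2.59 mg/L

At the critical point dD/dt = 0, so k_d L₀ e^(−k_d t) = k_2 D. Substituting D(t) from the Streeter–Phelps equation and solving for t gives
t_c = ln[(k_2/k_d)(1 − D₀(k_2−k_d)/(k_d L₀))] / (k_2−k_d).
Here k_2−k_d = 0.9910 d⁻¹ and 1 − D₀(k_2−k_d)/(k_d L₀) = 1 − 1.15×0.9910/(0.199×43.9) = 0.8695, so
t_c = ln(5.980 × 0.8695) / 0.9910 = 1.649 / 0.9910 = 1.664 d.
D_c = (k_d/k_2) L₀ e^(−k_d t_c) = (0.199/1.19) × 43.9 × e^(−0.199×1.664) = 0.1672 × 43.9 × 0.7182 = 5.272 mg/L.
Minimum DO = C_s − D_c = 7.86 − 5.272 = 2.588 mg/L.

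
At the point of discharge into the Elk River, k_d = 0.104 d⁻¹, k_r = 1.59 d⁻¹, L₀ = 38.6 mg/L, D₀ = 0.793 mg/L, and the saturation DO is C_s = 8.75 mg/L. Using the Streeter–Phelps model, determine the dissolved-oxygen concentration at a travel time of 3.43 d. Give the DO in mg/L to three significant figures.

k_d L₀/(k_r−k_d) = 0.104×38.6/(1.59−0.104) = 4.014/1.486 = 2.701 mg/L.
e^(−k_d t) = e^(−0.104×3.430) = 0.7000; e^(−k_r t) = e^(−1.59×3.430) = 0.004280.
D = 2.701 × (0.7000 − 0.004280) + 0.793 × 0.004280 = 1.879 + 0.003394 = 1.883 mg/L.
DO = C_s − D = 8.75 − 1.883 = 6.867 mg/L.

DO ≈ 6.87 mg/L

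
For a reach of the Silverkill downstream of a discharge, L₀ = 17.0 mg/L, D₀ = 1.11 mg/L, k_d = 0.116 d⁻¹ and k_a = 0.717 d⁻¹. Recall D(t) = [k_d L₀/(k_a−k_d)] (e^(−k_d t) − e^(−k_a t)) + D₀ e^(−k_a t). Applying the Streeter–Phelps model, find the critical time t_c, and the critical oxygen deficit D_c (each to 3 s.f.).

t_c ≈ 2.34 d; D_c ≈ 2.10 mg/L

t_c = [1/(k_a−k_d)] ln[(k_a/k_d)(1 − D₀(k_a−k_d)/(k_d L₀))]
= [1/(0.717−0.116)] ln[(0.717/0.116)(1 − 1.11×0.6010/(0.116×17.0))]
= (1/0.6010) ln[6.181 × 0.6617] = 1.664 × ln(4.090) = 1.664 × 1.409 = 2.344 d.
L(t_c) = L₀ e^(−k_d t_c) = 17.0 × 0.7620 = 12.95 mg/L, and at the critical point k_a D_c = k_d L, so D_c = (0.116/0.717) × 12.95 = 2.096 mg/L.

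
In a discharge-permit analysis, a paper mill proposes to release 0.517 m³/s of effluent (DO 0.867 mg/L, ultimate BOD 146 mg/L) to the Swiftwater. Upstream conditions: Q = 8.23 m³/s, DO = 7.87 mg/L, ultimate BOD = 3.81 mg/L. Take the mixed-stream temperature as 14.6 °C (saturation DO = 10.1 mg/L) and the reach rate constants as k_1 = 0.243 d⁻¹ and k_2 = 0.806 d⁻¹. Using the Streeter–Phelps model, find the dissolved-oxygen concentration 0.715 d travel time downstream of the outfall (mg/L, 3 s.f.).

DO ≈ 7.15 mg/L

Mixed DO = (8.23×7.87 + 0.517×0.867)/(8.23+0.517) = 65.22/8.747 = 7.456 mg/L.
Mixed L₀ = (8.23×3.81 + 0.517×146)/(8.747) = 106.8/8.747 = 12.21 mg/L.
Initial deficit D₀ = C_s − DO₀ = 10.1 − 7.456 = 2.644 mg/L.
D(0.715) = [0.243×12.21/(0.806−0.243)](e^(−0.243×0.715) − e^(−0.806×0.715)) + 2.644 e^(−0.806×0.715)
= 5.272 × (0.8405 − 0.5620) + 2.644 × 0.5620 = 2.954 mg/L.
DO = 10.1 − 2.954 = 7.146 mg/L.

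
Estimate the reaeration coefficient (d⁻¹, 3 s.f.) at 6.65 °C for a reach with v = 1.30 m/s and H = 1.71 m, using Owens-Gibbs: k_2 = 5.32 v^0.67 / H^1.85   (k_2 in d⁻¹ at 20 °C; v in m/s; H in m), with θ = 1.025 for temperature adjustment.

k_2(20) = 5.32 × 1.30^0.67 / 1.71^1.85 = 5.32 × 1.192 / 2.698 = 2.351 d⁻¹.
k_2(6.65) = 2.351 × 1.025^(6.65−20) = 2.351 × 0.7192 = 1.691 d⁻¹.

k_2 ≈ 1.69 d⁻¹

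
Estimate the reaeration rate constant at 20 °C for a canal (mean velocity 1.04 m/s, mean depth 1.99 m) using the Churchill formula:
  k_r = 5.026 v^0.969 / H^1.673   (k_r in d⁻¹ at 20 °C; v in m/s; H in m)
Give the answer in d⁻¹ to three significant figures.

k_r ≈ 1.65 d⁻¹

k_r = 5.026 × 1.04^0.969 / 1.99^1.673 = 5.026 × 1.039 / 3.162 = 1.651 d⁻¹.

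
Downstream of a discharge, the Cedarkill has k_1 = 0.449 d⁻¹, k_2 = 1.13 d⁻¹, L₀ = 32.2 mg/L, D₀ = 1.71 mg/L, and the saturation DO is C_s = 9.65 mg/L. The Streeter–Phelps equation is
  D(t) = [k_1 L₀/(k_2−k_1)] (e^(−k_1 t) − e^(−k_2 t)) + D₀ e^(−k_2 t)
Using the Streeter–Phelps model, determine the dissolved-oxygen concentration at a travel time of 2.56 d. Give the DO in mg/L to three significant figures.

k_1 L₀/(k_2−k_1) = 0.449×32.2/(1.13−0.449) = 14.46/0.6810 = 21.23 mg/L.
e^(−k_1 t) = e^(−0.449×2.560) = 0.3168; e^(−k_2 t) = e^(−1.13×2.560) = 0.05542.
D = 21.23 × (0.3168 − 0.05542) + 1.71 × 0.05542 = 5.549 + 0.09477 = 5.644 mg/L.
DO = C_s − D = 9.65 − 5.644 = 4.006 mg/L.

DO ≈ 4.01 mg/L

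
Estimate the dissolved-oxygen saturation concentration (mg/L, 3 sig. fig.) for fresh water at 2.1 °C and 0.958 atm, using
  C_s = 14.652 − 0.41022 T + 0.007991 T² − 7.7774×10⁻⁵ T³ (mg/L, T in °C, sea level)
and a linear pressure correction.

C_s ≈ 13.2 mg/L

At sea level: C_s = 14.652 − 0.41022×2.1 + 0.007991×2.1² − 7.7774×10⁻⁵×2.1³ = 13.83 mg/L.
Pressure correction: C_s' = 13.83 × 0.958 = 13.24 mg/L.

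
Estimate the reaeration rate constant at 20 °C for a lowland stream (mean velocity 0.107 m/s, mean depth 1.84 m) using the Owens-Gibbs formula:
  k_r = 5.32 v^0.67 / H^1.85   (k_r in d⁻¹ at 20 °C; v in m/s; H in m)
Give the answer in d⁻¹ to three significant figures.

k_r ≈ 0.385 d⁻¹

k_r = 5.32 × 0.107^0.67 / 1.84^1.85 = 5.32 × 0.2237 / 3.090 = 0.3852 d⁻¹.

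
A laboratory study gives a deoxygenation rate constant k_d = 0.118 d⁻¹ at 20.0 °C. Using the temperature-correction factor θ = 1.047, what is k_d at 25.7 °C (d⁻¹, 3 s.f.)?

k_d(T₂) = k_d(T₁) · θ^(T₂−T₁) = 0.118 × 1.047^(25.7−20.0)
= 0.118 × 1.047^5.70 = 0.118 × 1.299 = 0.1533 d⁻¹.

k_d ≈ 0.153 d⁻¹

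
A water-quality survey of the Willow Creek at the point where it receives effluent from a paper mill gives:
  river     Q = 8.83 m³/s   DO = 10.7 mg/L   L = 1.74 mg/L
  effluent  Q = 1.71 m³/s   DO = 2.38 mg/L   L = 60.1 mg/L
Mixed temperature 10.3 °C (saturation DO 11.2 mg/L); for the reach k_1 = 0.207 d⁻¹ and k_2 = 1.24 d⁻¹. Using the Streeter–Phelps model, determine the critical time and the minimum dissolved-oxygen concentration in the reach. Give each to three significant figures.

Mixed DO = (8.83×10.7 + 1.71×2.38)/(8.83+1.71) = 98.55/10.54 = 9.350 mg/L.
Mixed L₀ = (8.83×1.74 + 1.71×60.1)/(10.54) = 118.1/10.54 = 11.21 mg/L.
Initial deficit D₀ = C_s − DO₀ = 11.2 − 9.350 = 1.850 mg/L.
t_c = (1/1.033) ln[(1.24/0.207)(1 − 1.850×1.033/(0.207×11.21))] = 0.9681 × ln(1.057) = 0.05332 d.
D_c = (0.207/1.24) × 11.21 × e^(−0.207×0.05332) = 0.1669 × 11.21 × 0.9890 = 1.851 mg/L.
Minimum DO = 11.2 − 1.851 = 9.349 mg/L.

t_c ≈ 0.0533 d; minimum DO ≈ 9.35 mg/L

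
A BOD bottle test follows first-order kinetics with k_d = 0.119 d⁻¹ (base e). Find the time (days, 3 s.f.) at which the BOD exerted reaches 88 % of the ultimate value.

t ≈ 17.8 d

y/L₀ = 1 − e^(−k_d t) = 0.88 ⇒ e^(−k_d t) = 0.120
t = −ln(0.120) / 0.119 = 2.120 / 0.119 = 17.82 d.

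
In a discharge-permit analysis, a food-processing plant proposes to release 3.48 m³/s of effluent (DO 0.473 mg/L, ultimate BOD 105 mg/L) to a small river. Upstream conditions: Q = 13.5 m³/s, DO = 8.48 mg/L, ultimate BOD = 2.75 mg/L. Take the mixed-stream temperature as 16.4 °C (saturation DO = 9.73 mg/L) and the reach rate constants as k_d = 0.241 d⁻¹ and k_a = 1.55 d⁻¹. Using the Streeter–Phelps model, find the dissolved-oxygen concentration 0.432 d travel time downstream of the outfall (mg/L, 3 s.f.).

DO ≈ 6.55 mg/L

Mixed DO = (13.5×8.48 + 3.48×0.473)/(13.5+3.48) = 116.1/16.98 = 6.839 mg/L.
Mixed L₀ = (13.5×2.75 + 3.48×105)/(16.98) = 402.5/16.98 = 23.71 mg/L.
Initial deficit D₀ = C_s − DO₀ = 9.73 − 6.839 = 2.891 mg/L.
D(0.432) = [0.241×23.71/(1.55−0.241)](e^(−0.241×0.432) − e^(−1.55×0.432)) + 2.891 e^(−1.55×0.432)
= 4.364 × (0.9011 − 0.5119) + 2.891 × 0.5119 = 3.179 mg/L.
DO = 9.73 − 3.179 = 6.551 mg/L.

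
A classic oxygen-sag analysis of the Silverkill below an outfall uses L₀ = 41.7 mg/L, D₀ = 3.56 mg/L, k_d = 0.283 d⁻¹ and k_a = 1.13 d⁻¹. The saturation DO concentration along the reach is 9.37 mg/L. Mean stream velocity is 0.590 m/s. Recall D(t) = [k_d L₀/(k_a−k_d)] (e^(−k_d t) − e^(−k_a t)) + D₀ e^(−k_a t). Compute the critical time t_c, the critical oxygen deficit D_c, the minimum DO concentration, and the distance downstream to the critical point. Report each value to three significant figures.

t_c = [1/(k_a−k_d)] ln[(k_a/k_d)(1 − D₀(k_a−k_d)/(k_d L₀))]
= [1/(1.13−0.283)] ln[(1.13/0.283)(1 − 3.56×0.8470/(0.283×41.7))]
= (1/0.8470) ln[3.993 × 0.7445] = 1.181 × ln(2.973) = 1.181 × 1.089 = 1.286 d.
L(t_c) = L₀ e^(−k_d t_c) = 41.7 × 0.6949 = 28.98 mg/L, and at the critical point k_a D_c = k_d L, so D_c = (0.283/1.13) × 28.98 = 7.257 mg/L.
Minimum DO = C_s − D_c = 9.37 − 7.257 = 2.113 mg/L.
x_c = v t_c = 0.590 m/s × 1.286 d × 86400 s/d = 65570 m ≈ 65.6 km.

t_c ≈ 1.29 d; D_c ≈ 7.26 mg/L; min DO ≈ 2.11 mg/L; x_c ≈ 65.6 km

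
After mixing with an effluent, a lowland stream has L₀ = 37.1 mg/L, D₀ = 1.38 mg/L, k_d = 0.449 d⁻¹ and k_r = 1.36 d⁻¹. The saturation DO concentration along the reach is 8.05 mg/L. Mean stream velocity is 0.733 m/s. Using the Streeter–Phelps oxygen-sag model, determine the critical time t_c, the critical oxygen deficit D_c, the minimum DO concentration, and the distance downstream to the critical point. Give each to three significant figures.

t_c ≈ 1.13 d; D_c ≈ 7.37 mg/L; min DO ≈ 0.677 mg/L; x_c ≈ 71.6 km

At the critical point dD/dt = 0, so k_d L₀ e^(−k_d t) = k_r D. Substituting D(t) from the Streeter–Phelps equation and solving for t gives
t_c = ln[(k_r/k_d)(1 − D₀(k_r−k_d)/(k_d L₀))] / (k_r−k_d).
Here k_r−k_d = 0.9110 d⁻¹ and 1 − D₀(k_r−k_d)/(k_d L₀) = 1 − 1.38×0.9110/(0.449×37.1) = 0.9245, so
t_c = ln(3.029 × 0.9245) / 0.9110 = 1.030 / 0.9110 = 1.130 d.
L(t_c) = L₀ e^(−k_d t_c) = 37.1 × 0.6020 = 22.33 mg/L, and at the critical point k_r D_c = k_d L, so D_c = (0.449/1.36) × 22.33 = 7.373 mg/L.
Minimum DO = C_s − D_c = 8.05 − 7.373 = 0.6766 mg/L.
x_c = v t_c = 0.733 m/s × 1.130 d × 86400 s/d = 71590 m ≈ 71.6 km.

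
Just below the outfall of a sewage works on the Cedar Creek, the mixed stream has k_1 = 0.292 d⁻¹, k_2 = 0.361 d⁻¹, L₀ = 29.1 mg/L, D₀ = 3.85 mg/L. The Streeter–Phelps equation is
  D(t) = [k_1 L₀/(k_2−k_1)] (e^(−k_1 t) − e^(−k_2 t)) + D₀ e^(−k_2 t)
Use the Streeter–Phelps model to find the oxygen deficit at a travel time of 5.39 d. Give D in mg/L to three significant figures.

k_1 L₀/(k_2−k_1) = 0.292×29.1/(0.361−0.292) = 8.497/0.06900 = 123.1 mg/L.
e^(−k_1 t) = e^(−0.292×5.390) = 0.2072; e^(−k_2 t) = e^(−0.361×5.390) = 0.1429.
D = 123.1 × (0.2072 − 0.1429) + 3.85 × 0.1429 = 7.926 + 0.5501 = 8.477 mg/L.

D ≈ 8.48 mg/L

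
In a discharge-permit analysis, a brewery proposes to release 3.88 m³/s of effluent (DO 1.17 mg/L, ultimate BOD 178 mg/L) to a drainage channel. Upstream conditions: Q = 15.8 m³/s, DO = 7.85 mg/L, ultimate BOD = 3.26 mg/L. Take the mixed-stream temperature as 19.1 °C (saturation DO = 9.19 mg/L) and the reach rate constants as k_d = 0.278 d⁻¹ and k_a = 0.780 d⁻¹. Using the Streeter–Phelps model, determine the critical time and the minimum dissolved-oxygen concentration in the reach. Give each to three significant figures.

t_c ≈ 1.78 d; minimum DO ≈ 1.00 mg/L

Mixed DO = (15.8×7.85 + 3.88×1.17)/(15.8+3.88) = 128.6/19.68 = 6.533 mg/L.
Mixed L₀ = (15.8×3.26 + 3.88×178)/(19.68) = 742.1/19.68 = 37.71 mg/L.
Initial deficit D₀ = C_s − DO₀ = 9.19 − 6.533 = 2.657 mg/L.
t_c = (1/0.5020) ln[(0.780/0.278)(1 − 2.657×0.5020/(0.278×37.71))] = 1.992 × ln(2.449) = 1.784 d.
D_c = (0.278/0.780) × 37.71 × e^(−0.278×1.784) = 0.3564 × 37.71 × 0.6090 = 8.185 mg/L.
Minimum DO = 9.19 − 8.185 = 1.005 mg/L.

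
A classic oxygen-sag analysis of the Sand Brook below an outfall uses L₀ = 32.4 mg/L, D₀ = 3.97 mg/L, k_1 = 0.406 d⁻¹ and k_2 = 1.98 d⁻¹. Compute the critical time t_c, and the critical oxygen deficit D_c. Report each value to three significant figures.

With k_2/k_1 = 4.877 and 1 − D₀(k_2−k_1)/(k_1 L₀) = 0.5250,
t_c = ln(4.877 × 0.5250) / (1.98 − 0.406) = ln(2.560) / 1.574 = 0.9401/1.574 = 0.5973 d.
L(t_c) = L₀ e^(−k_1 t_c) = 32.4 × 0.7847 = 25.42 mg/L, and at the critical point k_2 D_c = k_1 L, so D_c = (0.406/1.98) × 25.42 = 5.213 mg/L.

t_c ≈ 0.597 d; D_c ≈ 5.21 mg/L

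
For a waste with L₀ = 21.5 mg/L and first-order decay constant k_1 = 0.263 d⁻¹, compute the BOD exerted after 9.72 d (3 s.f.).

y ≈ 19.8 mg/L

y_t = L₀(1 − e^(−k_1 t)) = 21.5 × (1 − e^(−0.263×9.72))
= 21.5 × (1 − 0.07759) = 21.5 × 0.9224 = 19.83 mg/L.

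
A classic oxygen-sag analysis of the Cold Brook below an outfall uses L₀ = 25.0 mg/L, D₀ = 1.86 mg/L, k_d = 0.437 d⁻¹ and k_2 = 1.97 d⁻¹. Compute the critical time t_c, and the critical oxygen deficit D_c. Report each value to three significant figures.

t_c ≈ 0.785 d; D_c ≈ 3.94 mg/L

At the critical point dD/dt = 0, so k_d L₀ e^(−k_d t) = k_2 D. Substituting D(t) from the Streeter–Phelps equation and solving for t gives
t_c = ln[(k_2/k_d)(1 − D₀(k_2−k_d)/(k_d L₀))] / (k_2−k_d).
Here k_2−k_d = 1.533 d⁻¹ and 1 − D₀(k_2−k_d)/(k_d L₀) = 1 − 1.86×1.533/(0.437×25.0) = 0.7390, so
t_c = ln(4.508 × 0.7390) / 1.533 = 1.203 / 1.533 = 0.7850 d.
D_c = (k_d/k_2) L₀ e^(−k_d t_c) = (0.437/1.97) × 25.0 × e^(−0.437×0.7850) = 0.2218 × 25.0 × 0.7096 = 3.935 mg/L.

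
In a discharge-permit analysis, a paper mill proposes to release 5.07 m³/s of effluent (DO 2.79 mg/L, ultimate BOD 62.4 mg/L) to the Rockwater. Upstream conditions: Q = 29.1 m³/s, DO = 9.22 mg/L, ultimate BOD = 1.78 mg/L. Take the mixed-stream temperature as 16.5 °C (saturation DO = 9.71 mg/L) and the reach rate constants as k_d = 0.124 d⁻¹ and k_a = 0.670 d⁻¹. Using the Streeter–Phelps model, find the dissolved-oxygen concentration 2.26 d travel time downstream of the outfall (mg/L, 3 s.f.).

Mixed DO = (29.1×9.22 + 5.07×2.79)/(29.1+5.07) = 282.4/34.17 = 8.266 mg/L.
Mixed L₀ = (29.1×1.78 + 5.07×62.4)/(34.17) = 368.2/34.17 = 10.77 mg/L.
Initial deficit D₀ = C_s − DO₀ = 9.71 − 8.266 = 1.444 mg/L.
D(2.26) = [0.124×10.77/(0.670−0.124)](e^(−0.124×2.26) − e^(−0.670×2.26)) + 1.444 e^(−0.670×2.26)
= 2.447 × (0.7556 − 0.2200) + 1.444 × 0.2200 = 1.628 mg/L.
DO = 9.71 − 1.628 = 8.082 mg/L.

DO ≈ 8.08 mg/L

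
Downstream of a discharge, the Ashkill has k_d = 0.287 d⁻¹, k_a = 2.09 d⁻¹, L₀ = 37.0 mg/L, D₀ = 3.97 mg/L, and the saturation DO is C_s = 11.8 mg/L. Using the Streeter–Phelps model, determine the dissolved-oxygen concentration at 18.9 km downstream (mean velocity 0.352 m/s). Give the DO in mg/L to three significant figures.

DO ≈ 7.40 mg/L

Travel time t = x/v = 18.9 km / (0.352 m/s) = 18900 m / 0.352 m/s = 53690 s = 0.6214 d.
k_d L₀/(k_a−k_d) = 0.287×37.0/(2.09−0.287) = 10.62/1.803 = 5.890 mg/L.
e^(−k_d t) = e^(−0.287×0.6214) = 0.8366; e^(−k_a t) = e^(−2.09×0.6214) = 0.2729.
D = 5.890 × (0.8366 − 0.2729) + 3.97 × 0.2729 = 3.321 + 1.083 = 4.404 mg/L.
DO = C_s − D = 11.8 − 4.404 = 7.396 mg/L.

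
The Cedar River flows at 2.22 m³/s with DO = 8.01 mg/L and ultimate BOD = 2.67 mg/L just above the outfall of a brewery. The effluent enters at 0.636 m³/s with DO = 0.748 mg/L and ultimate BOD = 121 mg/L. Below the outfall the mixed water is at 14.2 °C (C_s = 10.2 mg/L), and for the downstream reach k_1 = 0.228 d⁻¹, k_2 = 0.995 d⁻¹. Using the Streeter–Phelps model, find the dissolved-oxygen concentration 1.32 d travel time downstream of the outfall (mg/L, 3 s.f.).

DO ≈ 5.11 mg/L

Mixed DO = (2.22×8.01 + 0.636×0.748)/(2.22+0.636) = 18.26/2.856 = 6.393 mg/L.
Mixed L₀ = (2.22×2.67 + 0.636×121)/(2.856) = 82.88/2.856 = 29.02 mg/L.
Initial deficit D₀ = C_s − DO₀ = 10.2 − 6.393 = 3.807 mg/L.
D(1.32) = [0.228×29.02/(0.995−0.228)](e^(−0.228×1.32) − e^(−0.995×1.32)) + 3.807 e^(−0.995×1.32)
= 8.627 × (0.7401 − 0.2689) + 3.807 × 0.2689 = 5.089 mg/L.
DO = 10.2 − 5.089 = 5.111 mg/L.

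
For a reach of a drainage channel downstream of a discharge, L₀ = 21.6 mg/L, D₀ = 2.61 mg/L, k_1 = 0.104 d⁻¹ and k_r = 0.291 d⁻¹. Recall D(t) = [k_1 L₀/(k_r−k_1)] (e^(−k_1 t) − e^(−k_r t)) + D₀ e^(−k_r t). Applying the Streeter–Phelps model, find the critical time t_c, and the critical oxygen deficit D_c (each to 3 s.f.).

With k_r/k_1 = 2.798 and 1 − D₀(k_r−k_1)/(k_1 L₀) = 0.7827,
t_c = ln(2.798 × 0.7827) / (0.291 − 0.104) = ln(2.190) / 0.1870 = 0.7840/0.1870 = 4.192 d.
D_c = (k_1/k_r) L₀ e^(−k_1 t_c) = (0.104/0.291) × 21.6 × e^(−0.104×4.192) = 0.3574 × 21.6 × 0.6466 = 4.992 mg/L.

t_c ≈ 4.19 d; D_c ≈ 4.99 mg/L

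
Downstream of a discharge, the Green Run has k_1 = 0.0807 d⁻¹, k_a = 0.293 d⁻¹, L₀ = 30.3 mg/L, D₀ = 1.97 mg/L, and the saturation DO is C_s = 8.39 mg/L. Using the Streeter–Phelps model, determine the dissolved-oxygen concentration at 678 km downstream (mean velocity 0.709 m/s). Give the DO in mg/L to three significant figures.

DO ≈ 4.05 mg/L

Travel time t = x/v = 678 km / (0.709 m/s) = 678000 m / 0.709 m/s = 956300 s = 11.07 d.
k_1 L₀/(k_a−k_1) = 0.0807×30.3/(0.293−0.0807) = 2.445/0.2123 = 11.52 mg/L.
e^(−k_1 t) = e^(−0.0807×11.07) = 0.4093; e^(−k_a t) = e^(−0.293×11.07) = 0.03905.
D = 11.52 × (0.4093 − 0.03905) + 1.97 × 0.03905 = 4.265 + 0.07693 = 4.342 mg/L.
DO = C_s − D = 8.39 − 4.342 = 4.048 mg/L.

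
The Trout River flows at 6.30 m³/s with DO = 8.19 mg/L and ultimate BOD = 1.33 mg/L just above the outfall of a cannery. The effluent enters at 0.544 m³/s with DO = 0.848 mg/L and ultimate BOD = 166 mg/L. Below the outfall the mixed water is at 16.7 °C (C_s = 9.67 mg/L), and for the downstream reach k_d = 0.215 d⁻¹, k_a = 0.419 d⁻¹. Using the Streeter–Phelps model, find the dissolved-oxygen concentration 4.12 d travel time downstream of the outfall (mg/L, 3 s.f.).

DO ≈ 5.74 mg/L

Mixed DO = (6.30×8.19 + 0.544×0.848)/(6.30+0.544) = 52.06/6.844 = 7.606 mg/L.
Mixed L₀ = (6.30×1.33 + 0.544×166)/(6.844) = 98.68/6.844 = 14.42 mg/L.
Initial deficit D₀ = C_s − DO₀ = 9.67 − 7.606 = 2.064 mg/L.
D(4.12) = [0.215×14.42/(0.419−0.215)](e^(−0.215×4.12) − e^(−0.419×4.12)) + 2.064 e^(−0.419×4.12)
= 15.20 × (0.4124 − 0.1779) + 2.064 × 0.1779 = 3.930 mg/L.
DO = 9.67 − 3.930 = 5.740 mg/L.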